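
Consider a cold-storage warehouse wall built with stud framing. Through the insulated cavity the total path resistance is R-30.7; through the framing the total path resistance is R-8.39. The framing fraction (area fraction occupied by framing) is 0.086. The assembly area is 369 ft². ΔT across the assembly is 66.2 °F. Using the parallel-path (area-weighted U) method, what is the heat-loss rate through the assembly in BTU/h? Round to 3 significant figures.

978 BTU/h

U_eff = 0.914/30.7 + 0.086/8.39 = 0.02977 + 0.01025 = 0.04002
R_eff = 1/U_eff = 24.99 ft²·°F·h/BTU
Q = 369 × 66.2 / 24.99 = 977.7 BTU/h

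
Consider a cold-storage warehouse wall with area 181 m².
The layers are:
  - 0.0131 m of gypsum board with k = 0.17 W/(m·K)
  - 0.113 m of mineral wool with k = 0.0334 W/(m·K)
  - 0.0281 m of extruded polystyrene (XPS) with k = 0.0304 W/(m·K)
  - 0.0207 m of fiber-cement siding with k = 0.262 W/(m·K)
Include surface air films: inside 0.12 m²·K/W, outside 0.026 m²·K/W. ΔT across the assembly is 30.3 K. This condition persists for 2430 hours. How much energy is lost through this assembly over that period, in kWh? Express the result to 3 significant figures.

2890 kWh

0.0131/0.17 = 0.07706
0.113/0.0334 = 3.383
0.0281/0.0304 = 0.9243
0.0207/0.262 = 0.07901
R_total = 0.12 + 0.07706 + 3.383 + 0.9243 + 0.07901 + 0.026 = 4.61 m²·K/W
Q = 181 × 30.3 / 4.61 = 1190 W
E = 1190 W × 2430 h / 1000 = 2891 kWh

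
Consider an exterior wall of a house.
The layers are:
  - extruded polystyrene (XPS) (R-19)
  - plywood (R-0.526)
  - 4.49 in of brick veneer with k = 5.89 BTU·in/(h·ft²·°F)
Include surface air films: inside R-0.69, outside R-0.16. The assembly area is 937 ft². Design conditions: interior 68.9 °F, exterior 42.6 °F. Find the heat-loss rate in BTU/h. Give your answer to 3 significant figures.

4.49/5.89 = 0.7623
R_total = 0.69 + 19 + 0.526 + 0.7623 + 0.16 = 21.14 ft²·°F·h/BTU
Q = A·ΔT/R = 937 × (68.9 − 42.6) / 21.14 = 1166 BTU/h

1170 BTU/h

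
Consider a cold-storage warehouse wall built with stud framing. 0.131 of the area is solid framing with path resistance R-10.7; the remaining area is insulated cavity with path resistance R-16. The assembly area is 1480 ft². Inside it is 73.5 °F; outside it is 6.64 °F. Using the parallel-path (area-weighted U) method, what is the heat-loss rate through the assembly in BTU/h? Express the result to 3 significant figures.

U_eff = 0.869/16 + 0.131/10.7 = 0.05431 + 0.01224 = 0.06656
R_eff = 1/U_eff = 15.03 ft²·°F·h/BTU
Q = 1480 × (73.5 − 6.64) / 15.03 = 6586 BTU/h

6590 BTU/h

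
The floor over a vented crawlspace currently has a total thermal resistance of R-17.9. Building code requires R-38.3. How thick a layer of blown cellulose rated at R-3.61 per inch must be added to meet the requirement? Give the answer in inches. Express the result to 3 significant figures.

5.65 in

ΔR = 38.3 − 17.9 = 20.4 ft²·°F·h/BTU
L = ΔR / (R/in) = 20.4/3.61 = 5.651 in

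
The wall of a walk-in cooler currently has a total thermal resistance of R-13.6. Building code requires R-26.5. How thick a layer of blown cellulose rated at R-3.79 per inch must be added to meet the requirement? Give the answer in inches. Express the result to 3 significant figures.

3.40 in

ΔR = 26.5 − 13.6 = 12.9 ft²·°F·h/BTU
L = ΔR / (R/in) = 12.9/3.79 = 3.404 in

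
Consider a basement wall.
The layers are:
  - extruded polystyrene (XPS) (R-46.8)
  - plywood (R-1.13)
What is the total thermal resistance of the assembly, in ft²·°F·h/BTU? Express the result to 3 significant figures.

R_total = 46.8 + 1.13 = 47.93 ft²·°F·h/BTU

47.9 ft²·°F·h/BTU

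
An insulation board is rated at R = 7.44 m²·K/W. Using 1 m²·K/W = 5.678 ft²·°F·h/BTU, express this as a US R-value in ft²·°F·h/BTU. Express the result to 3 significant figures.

42.2 ft²·°F·h/BTU

R_US = 7.44 × 5.678 = 42.24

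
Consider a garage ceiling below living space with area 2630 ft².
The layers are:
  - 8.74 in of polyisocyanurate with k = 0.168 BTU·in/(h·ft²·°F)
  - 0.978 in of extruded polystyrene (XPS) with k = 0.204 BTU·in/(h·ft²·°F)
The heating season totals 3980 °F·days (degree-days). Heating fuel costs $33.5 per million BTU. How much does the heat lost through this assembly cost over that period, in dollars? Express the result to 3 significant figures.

8.74/0.168 = 52.02
0.978/0.204 = 4.794
R_total = 52.02 + 4.794 = 56.82 ft²·°F·h/BTU
E = A × HDD × 24 / R = 2630 × 3980 × 24 / 56.82 = 4421000 BTU
Cost = 4421000/10⁶ × 33.5 = $148.1

148 dollars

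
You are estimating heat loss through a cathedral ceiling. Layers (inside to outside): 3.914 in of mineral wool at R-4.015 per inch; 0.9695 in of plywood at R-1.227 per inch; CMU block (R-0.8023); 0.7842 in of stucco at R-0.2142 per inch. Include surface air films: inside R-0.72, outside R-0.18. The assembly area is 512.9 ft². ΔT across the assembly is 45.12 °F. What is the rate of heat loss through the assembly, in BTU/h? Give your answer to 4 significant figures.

3.914 × 4.015 = 15.715
0.9695 × 1.227 = 1.1896
0.7842 × 0.2142 = 0.16798
R_total = 0.72 + 15.715 + 1.1896 + 0.8023 + 0.16798 + 0.18 = 18.775 ft²·°F·h/BTU
Q = A·ΔT/R = 512.9 × 45.12 / 18.775 = 1232.6 BTU/h

1233 BTU/h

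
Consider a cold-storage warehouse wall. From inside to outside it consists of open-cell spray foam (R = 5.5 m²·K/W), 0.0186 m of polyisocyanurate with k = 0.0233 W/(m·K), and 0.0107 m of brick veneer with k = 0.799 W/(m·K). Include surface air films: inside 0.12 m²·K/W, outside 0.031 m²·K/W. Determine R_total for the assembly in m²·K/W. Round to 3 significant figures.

0.0186/0.0233 = 0.7983
0.0107/0.799 = 0.01339
R_total = 0.12 + 5.5 + 0.7983 + 0.01339 + 0.031 = 6.463 m²·K/W

6.46 m²·K/W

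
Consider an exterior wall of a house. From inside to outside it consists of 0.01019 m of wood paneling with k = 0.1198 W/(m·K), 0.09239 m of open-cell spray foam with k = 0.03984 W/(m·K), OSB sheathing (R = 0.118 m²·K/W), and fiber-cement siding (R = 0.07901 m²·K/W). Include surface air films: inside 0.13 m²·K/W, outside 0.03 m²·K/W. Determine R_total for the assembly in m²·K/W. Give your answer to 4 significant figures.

2.761 m²·K/W

0.01019/0.1198 = 0.085058
0.09239/0.03984 = 2.319
R_total = 0.13 + 0.085058 + 2.319 + 0.118 + 0.07901 + 0.03 = 2.7611 m²·K/W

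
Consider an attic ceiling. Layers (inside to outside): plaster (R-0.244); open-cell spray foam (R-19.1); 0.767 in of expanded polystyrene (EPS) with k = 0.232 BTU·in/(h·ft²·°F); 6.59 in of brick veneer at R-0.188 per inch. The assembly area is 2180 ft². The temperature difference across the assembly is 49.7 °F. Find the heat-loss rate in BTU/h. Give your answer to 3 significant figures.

0.767/0.232 = 3.306
6.59 × 0.188 = 1.239
R_total = 0.244 + 19.1 + 3.306 + 1.239 = 23.89 ft²·°F·h/BTU
Q = A·ΔT/R = 2180 × 49.7 / 23.89 = 4535 BTU/h

4540 BTU/h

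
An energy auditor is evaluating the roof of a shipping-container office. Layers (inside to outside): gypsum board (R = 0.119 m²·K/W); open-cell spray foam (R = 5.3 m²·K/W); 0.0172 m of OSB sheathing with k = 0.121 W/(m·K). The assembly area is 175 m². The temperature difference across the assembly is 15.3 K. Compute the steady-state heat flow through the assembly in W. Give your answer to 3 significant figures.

0.0172/0.121 = 0.1421
R_total = 0.119 + 5.3 + 0.1421 = 5.561 m²·K/W
Q = A·ΔT/R = 175 × 15.3 / 5.561 = 481.5 W

481 W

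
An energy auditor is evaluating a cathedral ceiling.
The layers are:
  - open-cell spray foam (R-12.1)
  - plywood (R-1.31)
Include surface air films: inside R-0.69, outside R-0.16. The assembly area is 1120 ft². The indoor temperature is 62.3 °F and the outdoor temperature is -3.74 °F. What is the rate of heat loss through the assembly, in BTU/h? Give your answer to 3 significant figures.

R_total = 0.69 + 12.1 + 1.31 + 0.16 = 14.26 ft²·°F·h/BTU
Q = A·ΔT/R = 1120 × (62.3 − (-3.74)) / 14.26 = 5187 BTU/h

5190 BTU/h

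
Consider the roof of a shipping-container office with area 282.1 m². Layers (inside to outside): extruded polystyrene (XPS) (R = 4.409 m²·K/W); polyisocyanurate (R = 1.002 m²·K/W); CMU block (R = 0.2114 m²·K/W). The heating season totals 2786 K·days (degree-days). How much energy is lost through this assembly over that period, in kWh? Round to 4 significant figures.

R_total = 4.409 + 1.002 + 0.2114 = 5.6224 m²·K/W
E = A × HDD × 24 / R / 1000 = 282.1 × 2786 × 24 / 5.6224 / 1000 = 3354.9 kWh

3355 kWh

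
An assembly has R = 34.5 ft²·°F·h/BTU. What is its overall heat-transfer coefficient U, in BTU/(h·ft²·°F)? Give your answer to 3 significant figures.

U = 1/R = 1/34.5 = 0.02899

0.0290 BTU/(h·ft²·°F)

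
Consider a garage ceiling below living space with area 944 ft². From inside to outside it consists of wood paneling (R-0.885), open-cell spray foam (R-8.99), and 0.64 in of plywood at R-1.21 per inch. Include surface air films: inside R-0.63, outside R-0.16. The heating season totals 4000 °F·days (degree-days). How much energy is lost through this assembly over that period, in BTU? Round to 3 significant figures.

7920000 BTU

0.64 × 1.21 = 0.7744
R_total = 0.63 + 0.885 + 8.99 + 0.7744 + 0.16 = 11.44 ft²·°F·h/BTU
E = A × HDD × 24 / R = 944 × 4000 × 24 / 11.44 = 7922000 BTU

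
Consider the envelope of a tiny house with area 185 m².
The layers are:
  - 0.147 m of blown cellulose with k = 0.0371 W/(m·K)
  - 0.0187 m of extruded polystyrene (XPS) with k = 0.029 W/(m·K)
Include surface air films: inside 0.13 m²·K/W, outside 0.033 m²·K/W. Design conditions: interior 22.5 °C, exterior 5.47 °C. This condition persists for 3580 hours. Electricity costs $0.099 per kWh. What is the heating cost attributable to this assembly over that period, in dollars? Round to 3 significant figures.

234 dollars

0.147/0.0371 = 3.962
0.0187/0.029 = 0.6448
R_total = 0.13 + 3.962 + 0.6448 + 0.033 = 4.77 m²·K/W
Q = 185 × (22.5 − 5.47) / 4.77 = 660.5 W
E = 660.5 W × 3580 h / 1000 = 2365 kWh
Cost = 2365 × 0.099 = $234.1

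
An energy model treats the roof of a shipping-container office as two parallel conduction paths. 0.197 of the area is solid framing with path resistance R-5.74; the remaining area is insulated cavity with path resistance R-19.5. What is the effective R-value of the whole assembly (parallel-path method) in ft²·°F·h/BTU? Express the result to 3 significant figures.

U_eff = 0.803/19.5 + 0.197/5.74 = 0.04118 + 0.03432 = 0.0755
R_eff = 1/U_eff = 13.25 ft²·°F·h/BTU

13.2 ft²·°F·h/BTU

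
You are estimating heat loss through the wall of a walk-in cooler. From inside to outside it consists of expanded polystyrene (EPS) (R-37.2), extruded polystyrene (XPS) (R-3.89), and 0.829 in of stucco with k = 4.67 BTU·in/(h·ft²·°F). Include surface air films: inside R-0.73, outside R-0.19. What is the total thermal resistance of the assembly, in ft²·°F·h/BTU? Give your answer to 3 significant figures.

42.2 ft²·°F·h/BTU

0.829/4.67 = 0.1775
R_total = 0.73 + 37.2 + 3.89 + 0.1775 + 0.19 = 42.19 ft²·°F·h/BTU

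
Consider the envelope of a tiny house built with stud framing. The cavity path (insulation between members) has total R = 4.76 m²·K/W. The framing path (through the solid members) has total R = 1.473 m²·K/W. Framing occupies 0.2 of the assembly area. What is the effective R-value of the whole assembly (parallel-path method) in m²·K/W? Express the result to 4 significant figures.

U_eff = 0.8/4.76 + 0.2/1.473 = 0.16807 + 0.13578 = 0.30384
R_eff = 1/U_eff = 3.2912 m²·K/W

3.291 m²·K/W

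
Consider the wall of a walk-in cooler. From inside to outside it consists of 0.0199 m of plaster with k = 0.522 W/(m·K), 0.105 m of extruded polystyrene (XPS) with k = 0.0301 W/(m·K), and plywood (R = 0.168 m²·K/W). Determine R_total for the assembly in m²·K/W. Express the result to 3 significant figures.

0.0199/0.522 = 0.03812
0.105/0.0301 = 3.488
R_total = 0.03812 + 3.488 + 0.168 = 3.694 m²·K/W

3.69 m²·K/W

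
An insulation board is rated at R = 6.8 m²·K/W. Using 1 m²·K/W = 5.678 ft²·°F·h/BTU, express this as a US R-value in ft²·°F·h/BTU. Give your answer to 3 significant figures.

R_US = 6.8 × 5.678 = 38.61

38.6 ft²·°F·h/BTU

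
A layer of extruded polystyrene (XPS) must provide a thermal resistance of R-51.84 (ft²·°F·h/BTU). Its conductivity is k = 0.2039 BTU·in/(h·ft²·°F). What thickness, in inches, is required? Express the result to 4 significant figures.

10.57 in

L = R × k = 51.84 × 0.2039 = 10.57 in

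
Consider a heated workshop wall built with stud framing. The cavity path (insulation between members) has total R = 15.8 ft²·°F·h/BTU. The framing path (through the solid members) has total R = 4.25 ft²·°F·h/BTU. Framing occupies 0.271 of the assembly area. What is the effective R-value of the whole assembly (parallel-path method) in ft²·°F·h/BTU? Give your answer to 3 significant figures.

U_eff = 0.729/15.8 + 0.271/4.25 = 0.04614 + 0.06376 = 0.1099
R_eff = 1/U_eff = 9.099 ft²·°F·h/BTU

9.10 ft²·°F·h/BTU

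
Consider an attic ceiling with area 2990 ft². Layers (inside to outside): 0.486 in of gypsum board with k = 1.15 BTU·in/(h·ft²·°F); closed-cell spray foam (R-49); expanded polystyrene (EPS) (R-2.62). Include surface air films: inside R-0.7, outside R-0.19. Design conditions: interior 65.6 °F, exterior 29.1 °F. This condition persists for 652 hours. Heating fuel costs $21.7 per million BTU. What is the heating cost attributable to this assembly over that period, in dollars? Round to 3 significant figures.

29.2 dollars

0.486/1.15 = 0.4226
R_total = 0.7 + 0.4226 + 49 + 2.62 + 0.19 = 52.93 ft²·°F·h/BTU
Q = 2990 × (65.6 − 29.1) / 52.93 = 2062 BTU/h
E = 2062 × 652 = 1344000 BTU
Cost = 1344000/10⁶ × 21.7 = $29.17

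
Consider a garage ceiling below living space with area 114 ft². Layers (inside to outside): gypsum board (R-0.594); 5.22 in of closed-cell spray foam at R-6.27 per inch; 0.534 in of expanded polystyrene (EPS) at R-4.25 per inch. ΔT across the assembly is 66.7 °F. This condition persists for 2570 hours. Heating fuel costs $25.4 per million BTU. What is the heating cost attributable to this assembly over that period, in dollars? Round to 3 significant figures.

13.9 dollars

5.22 × 6.27 = 32.73
0.534 × 4.25 = 2.27
R_total = 0.594 + 32.73 + 2.27 = 35.59 ft²·°F·h/BTU
Q = 114 × 66.7 / 35.59 = 213.6 BTU/h
E = 213.6 × 2570 = 549000 BTU
Cost = 549000/10⁶ × 25.4 = $13.95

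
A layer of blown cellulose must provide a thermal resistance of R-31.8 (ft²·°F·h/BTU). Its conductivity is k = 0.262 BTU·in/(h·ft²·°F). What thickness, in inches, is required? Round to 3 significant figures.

8.33 in

L = R × k = 31.8 × 0.262 = 8.332 in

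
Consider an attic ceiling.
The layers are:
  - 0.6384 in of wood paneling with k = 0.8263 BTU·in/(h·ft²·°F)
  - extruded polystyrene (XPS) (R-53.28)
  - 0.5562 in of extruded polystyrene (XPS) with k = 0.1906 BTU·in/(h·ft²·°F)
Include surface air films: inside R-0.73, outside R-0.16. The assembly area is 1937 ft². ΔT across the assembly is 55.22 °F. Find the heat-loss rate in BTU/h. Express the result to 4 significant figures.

1849 BTU/h

0.6384/0.8263 = 0.7726
0.5562/0.1906 = 2.9182
R_total = 0.73 + 0.7726 + 53.28 + 2.9182 + 0.16 = 57.861 ft²·°F·h/BTU
Q = A·ΔT/R = 1937 × 55.22 / 57.861 = 1848.6 BTU/h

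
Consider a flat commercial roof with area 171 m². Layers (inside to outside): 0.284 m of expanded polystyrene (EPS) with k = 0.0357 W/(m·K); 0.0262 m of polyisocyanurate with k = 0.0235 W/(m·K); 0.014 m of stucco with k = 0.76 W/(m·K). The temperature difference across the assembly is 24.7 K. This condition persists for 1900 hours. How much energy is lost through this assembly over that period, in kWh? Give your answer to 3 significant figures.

883 kWh

0.284/0.0357 = 7.955
0.0262/0.0235 = 1.115
0.014/0.76 = 0.01842
R_total = 7.955 + 1.115 + 0.01842 = 9.088 m²·K/W
Q = 171 × 24.7 / 9.088 = 464.7 W
E = 464.7 W × 1900 h / 1000 = 883 kWh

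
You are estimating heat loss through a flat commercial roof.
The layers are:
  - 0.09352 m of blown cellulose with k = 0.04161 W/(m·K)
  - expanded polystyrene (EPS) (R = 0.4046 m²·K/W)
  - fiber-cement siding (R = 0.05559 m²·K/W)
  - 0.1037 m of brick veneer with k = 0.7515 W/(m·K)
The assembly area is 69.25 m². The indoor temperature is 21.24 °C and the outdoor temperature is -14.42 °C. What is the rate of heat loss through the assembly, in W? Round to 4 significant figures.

867.8 W

0.09352/0.04161 = 2.2475
0.1037/0.7515 = 0.13799
R_total = 2.2475 + 0.4046 + 0.05559 + 0.13799 = 2.8457 m²·K/W
Q = A·ΔT/R = 69.25 × (21.24 − (-14.42)) / 2.8457 = 867.78 W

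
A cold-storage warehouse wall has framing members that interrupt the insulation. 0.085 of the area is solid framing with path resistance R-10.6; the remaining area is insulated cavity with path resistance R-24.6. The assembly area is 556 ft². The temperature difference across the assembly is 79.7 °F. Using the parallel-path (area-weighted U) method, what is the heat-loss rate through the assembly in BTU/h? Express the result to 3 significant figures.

U_eff = 0.915/24.6 + 0.085/10.6 = 0.0372 + 0.008019 = 0.04521
R_eff = 1/U_eff = 22.12 ft²·°F·h/BTU
Q = 556 × 79.7 / 22.12 = 2004 BTU/h

2000 BTU/h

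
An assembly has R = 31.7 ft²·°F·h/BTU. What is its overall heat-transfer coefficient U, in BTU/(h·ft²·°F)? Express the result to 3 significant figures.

U = 1/R = 1/31.7 = 0.03155

0.0315 BTU/(h·ft²·°F)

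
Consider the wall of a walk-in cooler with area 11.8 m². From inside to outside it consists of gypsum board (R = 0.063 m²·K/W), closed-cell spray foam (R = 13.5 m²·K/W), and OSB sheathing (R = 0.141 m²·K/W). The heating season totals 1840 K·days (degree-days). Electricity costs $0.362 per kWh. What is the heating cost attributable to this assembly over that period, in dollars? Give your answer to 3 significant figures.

R_total = 0.063 + 13.5 + 0.141 = 13.7 m²·K/W
E = A × HDD × 24 / R / 1000 = 11.8 × 1840 × 24 / 13.7 / 1000 = 38.02 kWh
Cost = 38.02 × 0.362 = $13.76

13.8 dollars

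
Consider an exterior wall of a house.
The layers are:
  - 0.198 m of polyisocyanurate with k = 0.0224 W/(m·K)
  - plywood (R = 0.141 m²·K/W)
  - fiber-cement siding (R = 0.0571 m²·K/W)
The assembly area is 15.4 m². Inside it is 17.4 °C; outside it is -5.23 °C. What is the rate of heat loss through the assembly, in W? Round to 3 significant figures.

38.6 W

0.198/0.0224 = 8.839
R_total = 8.839 + 0.141 + 0.0571 = 9.037 m²·K/W
Q = A·ΔT/R = 15.4 × (17.4 − (-5.23)) / 9.037 = 38.56 W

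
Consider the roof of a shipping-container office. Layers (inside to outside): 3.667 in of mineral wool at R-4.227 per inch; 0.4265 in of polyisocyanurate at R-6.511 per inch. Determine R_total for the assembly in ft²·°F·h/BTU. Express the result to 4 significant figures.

3.667 × 4.227 = 15.5
0.4265 × 6.511 = 2.7769
R_total = 15.5 + 2.7769 = 18.277 ft²·°F·h/BTU

18.28 ft²·°F·h/BTU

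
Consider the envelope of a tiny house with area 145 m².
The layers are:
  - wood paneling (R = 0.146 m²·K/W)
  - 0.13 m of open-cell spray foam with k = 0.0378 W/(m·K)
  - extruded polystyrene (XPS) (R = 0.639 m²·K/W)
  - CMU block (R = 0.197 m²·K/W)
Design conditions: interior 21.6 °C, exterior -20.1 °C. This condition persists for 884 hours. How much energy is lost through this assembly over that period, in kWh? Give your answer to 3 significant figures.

1210 kWh

0.13/0.0378 = 3.439
R_total = 0.146 + 3.439 + 0.639 + 0.197 = 4.421 m²·K/W
Q = 145 × (21.6 − (-20.1)) / 4.421 = 1368 W
E = 1368 W × 884 h / 1000 = 1209 kWh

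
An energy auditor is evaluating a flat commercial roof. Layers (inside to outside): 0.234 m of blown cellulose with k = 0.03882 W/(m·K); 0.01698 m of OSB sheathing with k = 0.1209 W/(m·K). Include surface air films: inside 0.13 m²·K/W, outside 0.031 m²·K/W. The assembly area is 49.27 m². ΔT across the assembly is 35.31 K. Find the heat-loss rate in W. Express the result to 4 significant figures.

274.9 W

0.234/0.03882 = 6.0278
0.01698/0.1209 = 0.14045
R_total = 0.13 + 6.0278 + 0.14045 + 0.031 = 6.3293 m²·K/W
Q = A·ΔT/R = 49.27 × 35.31 / 6.3293 = 274.87 W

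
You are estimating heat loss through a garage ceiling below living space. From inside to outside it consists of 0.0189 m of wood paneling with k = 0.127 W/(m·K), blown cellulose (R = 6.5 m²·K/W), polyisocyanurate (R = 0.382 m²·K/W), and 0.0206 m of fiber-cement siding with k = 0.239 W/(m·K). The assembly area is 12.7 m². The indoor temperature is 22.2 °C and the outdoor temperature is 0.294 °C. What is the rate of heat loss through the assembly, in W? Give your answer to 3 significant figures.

39.1 W

0.0189/0.127 = 0.1488
0.0206/0.239 = 0.08619
R_total = 0.1488 + 6.5 + 0.382 + 0.08619 = 7.117 m²·K/W
Q = A·ΔT/R = 12.7 × (22.2 − 0.294) / 7.117 = 39.09 W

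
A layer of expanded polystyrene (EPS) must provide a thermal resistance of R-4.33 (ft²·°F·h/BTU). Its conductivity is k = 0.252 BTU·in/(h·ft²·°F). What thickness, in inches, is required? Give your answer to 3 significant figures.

L = R × k = 4.33 × 0.252 = 1.091 in

1.09 in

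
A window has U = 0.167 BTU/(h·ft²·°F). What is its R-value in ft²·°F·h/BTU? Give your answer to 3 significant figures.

5.99 ft²·°F·h/BTU

R = 1/U = 1/0.167 = 5.988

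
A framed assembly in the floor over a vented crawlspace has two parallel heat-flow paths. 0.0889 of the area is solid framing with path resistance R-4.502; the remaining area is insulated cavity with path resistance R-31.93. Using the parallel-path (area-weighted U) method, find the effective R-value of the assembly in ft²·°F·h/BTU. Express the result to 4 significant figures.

20.71 ft²·°F·h/BTU

U_eff = 0.9111/31.93 + 0.0889/4.502 = 0.028534 + 0.019747 = 0.048281
R_eff = 1/U_eff = 20.712 ft²·°F·h/BTU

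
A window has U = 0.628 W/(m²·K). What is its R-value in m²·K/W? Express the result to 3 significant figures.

1.59 m²·K/W

R = 1/U = 1/0.628 = 1.592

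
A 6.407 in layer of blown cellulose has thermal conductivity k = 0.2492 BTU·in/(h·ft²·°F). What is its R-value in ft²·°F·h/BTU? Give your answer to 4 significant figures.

R = L/k = 6.407/0.2492 = 25.71 ft²·°F·h/BTU

25.71 ft²·°F·h/BTU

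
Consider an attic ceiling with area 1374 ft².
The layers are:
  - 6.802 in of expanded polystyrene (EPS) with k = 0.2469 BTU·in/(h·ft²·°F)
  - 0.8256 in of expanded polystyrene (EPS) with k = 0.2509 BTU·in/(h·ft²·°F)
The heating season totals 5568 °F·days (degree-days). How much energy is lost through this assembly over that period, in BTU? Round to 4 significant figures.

5954000 BTU

6.802/0.2469 = 27.55
0.8256/0.2509 = 3.2906
R_total = 27.55 + 3.2906 = 30.84 ft²·°F·h/BTU
E = A × HDD × 24 / R = 1374 × 5568 × 24 / 30.84 = 5953600 BTU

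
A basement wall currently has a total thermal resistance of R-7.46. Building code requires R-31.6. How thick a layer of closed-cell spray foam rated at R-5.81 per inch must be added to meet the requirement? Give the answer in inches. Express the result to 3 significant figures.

ΔR = 31.6 − 7.46 = 24.14 ft²·°F·h/BTU
L = ΔR / (R/in) = 24.14/5.81 = 4.155 in

4.15 in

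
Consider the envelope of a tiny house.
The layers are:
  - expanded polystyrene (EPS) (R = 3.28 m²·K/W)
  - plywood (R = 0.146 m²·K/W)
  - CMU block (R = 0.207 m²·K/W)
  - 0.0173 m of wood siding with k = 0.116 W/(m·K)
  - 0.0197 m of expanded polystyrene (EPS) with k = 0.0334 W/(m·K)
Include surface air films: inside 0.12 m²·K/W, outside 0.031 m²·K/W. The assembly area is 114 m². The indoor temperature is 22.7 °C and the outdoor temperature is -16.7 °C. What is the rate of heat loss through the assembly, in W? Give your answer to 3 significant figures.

993 W

0.0173/0.116 = 0.1491
0.0197/0.0334 = 0.5898
R_total = 0.12 + 3.28 + 0.146 + 0.207 + 0.1491 + 0.5898 + 0.031 = 4.523 m²·K/W
Q = A·ΔT/R = 114 × (22.7 − (-16.7)) / 4.523 = 993.1 W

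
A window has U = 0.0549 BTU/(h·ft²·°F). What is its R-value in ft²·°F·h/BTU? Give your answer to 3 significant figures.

R = 1/U = 1/0.0549 = 18.21

18.2 ft²·°F·h/BTU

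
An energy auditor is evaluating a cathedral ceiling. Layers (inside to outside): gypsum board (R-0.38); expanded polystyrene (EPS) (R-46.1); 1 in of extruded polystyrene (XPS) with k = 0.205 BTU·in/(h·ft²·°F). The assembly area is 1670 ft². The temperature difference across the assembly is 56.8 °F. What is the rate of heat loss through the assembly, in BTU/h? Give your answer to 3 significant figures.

1850 BTU/h

1/0.205 = 4.878
R_total = 0.38 + 46.1 + 4.878 = 51.36 ft²·°F·h/BTU
Q = A·ΔT/R = 1670 × 56.8 / 51.36 = 1847 BTU/h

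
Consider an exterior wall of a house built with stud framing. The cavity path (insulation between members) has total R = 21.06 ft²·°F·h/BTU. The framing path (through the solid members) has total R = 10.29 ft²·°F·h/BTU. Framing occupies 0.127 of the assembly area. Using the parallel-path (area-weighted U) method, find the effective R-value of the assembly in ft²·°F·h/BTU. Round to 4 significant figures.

U_eff = 0.873/21.06 + 0.127/10.29 = 0.041453 + 0.012342 = 0.053795
R_eff = 1/U_eff = 18.589 ft²·°F·h/BTU

18.59 ft²·°F·h/BTU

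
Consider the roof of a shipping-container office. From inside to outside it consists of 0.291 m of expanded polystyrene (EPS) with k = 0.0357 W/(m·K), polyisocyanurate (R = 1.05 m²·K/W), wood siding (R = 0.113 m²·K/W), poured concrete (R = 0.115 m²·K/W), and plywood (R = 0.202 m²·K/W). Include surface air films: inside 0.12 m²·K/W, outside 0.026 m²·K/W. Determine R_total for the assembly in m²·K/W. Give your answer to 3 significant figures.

0.291/0.0357 = 8.151
R_total = 0.12 + 8.151 + 1.05 + 0.113 + 0.115 + 0.202 + 0.026 = 9.777 m²·K/W

9.78 m²·K/W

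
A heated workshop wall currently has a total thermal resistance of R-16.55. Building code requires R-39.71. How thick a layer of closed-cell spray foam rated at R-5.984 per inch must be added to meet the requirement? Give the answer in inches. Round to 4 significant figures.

3.870 in

ΔR = 39.71 − 16.55 = 23.16 ft²·°F·h/BTU
L = ΔR / (R/in) = 23.16/5.984 = 3.8703 in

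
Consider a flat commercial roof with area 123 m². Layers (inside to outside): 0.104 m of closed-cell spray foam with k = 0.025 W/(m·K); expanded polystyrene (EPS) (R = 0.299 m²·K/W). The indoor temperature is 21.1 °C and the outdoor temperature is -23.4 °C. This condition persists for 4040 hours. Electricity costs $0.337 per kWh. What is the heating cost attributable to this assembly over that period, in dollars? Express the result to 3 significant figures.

1670 dollars

0.104/0.025 = 4.16
R_total = 4.16 + 0.299 = 4.459 m²·K/W
Q = 123 × (21.1 − (-23.4)) / 4.459 = 1228 W
E = 1228 W × 4040 h / 1000 = 4959 kWh
Cost = 4959 × 0.337 = $1671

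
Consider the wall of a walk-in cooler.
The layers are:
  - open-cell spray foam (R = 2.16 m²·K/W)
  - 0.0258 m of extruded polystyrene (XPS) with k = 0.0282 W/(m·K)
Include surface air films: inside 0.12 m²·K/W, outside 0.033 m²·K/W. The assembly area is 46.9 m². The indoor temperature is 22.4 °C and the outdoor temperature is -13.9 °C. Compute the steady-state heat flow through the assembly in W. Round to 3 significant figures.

0.0258/0.0282 = 0.9149
R_total = 0.12 + 2.16 + 0.9149 + 0.033 = 3.228 m²·K/W
Q = A·ΔT/R = 46.9 × (22.4 − (-13.9)) / 3.228 = 527.4 W

527 W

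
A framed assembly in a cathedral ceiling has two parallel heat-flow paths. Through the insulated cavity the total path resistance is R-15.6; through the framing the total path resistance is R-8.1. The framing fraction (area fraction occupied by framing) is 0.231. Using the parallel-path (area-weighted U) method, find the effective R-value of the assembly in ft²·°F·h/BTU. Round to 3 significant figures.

12.9 ft²·°F·h/BTU

U_eff = 0.769/15.6 + 0.231/8.1 = 0.04929 + 0.02852 = 0.07781
R_eff = 1/U_eff = 12.85 ft²·°F·h/BTU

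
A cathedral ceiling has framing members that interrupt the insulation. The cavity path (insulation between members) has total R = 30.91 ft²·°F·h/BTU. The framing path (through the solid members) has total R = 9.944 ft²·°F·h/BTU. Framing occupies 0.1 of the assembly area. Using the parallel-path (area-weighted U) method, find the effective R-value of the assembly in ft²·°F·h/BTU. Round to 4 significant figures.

25.53 ft²·°F·h/BTU

U_eff = 0.9/30.91 + 0.1/9.944 = 0.029117 + 0.010056 = 0.039173
R_eff = 1/U_eff = 25.528 ft²·°F·h/BTU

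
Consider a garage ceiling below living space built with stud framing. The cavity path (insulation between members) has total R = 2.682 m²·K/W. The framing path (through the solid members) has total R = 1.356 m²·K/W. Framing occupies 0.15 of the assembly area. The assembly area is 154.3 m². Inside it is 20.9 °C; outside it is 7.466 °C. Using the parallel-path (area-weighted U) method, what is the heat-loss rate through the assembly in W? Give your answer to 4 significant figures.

886.2 W

U_eff = 0.85/2.682 + 0.15/1.356 = 0.31693 + 0.11062 = 0.42755
R_eff = 1/U_eff = 2.3389 m²·K/W
Q = 154.3 × (20.9 − 7.466) / 2.3389 = 886.25 W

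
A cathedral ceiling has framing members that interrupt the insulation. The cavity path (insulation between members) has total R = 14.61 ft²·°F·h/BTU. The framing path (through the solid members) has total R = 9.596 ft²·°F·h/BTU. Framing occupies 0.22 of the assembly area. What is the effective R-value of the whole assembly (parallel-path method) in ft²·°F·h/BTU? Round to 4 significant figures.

13.10 ft²·°F·h/BTU

U_eff = 0.78/14.61 + 0.22/9.596 = 0.053388 + 0.022926 = 0.076314
R_eff = 1/U_eff = 13.104 ft²·°F·h/BTU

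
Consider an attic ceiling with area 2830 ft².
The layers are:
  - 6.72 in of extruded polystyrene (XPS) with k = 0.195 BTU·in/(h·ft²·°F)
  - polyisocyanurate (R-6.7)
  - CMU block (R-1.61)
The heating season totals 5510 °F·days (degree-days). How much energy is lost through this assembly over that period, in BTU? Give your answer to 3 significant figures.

6.72/0.195 = 34.46
R_total = 34.46 + 6.7 + 1.61 = 42.77 ft²·°F·h/BTU
E = A × HDD × 24 / R = 2830 × 5510 × 24 / 42.77 = 8750000 BTU

8750000 BTU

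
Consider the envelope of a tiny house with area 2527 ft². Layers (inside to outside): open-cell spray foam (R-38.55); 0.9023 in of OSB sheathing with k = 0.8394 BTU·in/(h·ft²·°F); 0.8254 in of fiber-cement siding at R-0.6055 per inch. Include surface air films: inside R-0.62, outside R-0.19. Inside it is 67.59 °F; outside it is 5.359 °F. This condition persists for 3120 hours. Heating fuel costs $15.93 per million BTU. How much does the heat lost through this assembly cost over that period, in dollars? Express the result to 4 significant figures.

0.9023/0.8394 = 1.0749
0.8254 × 0.6055 = 0.49978
R_total = 0.62 + 38.55 + 1.0749 + 0.49978 + 0.19 = 40.935 ft²·°F·h/BTU
Q = 2527 × (67.59 − 5.359) / 40.935 = 3841.7 BTU/h
E = 3841.7 × 3120 = 11986000 BTU
Cost = 11986000/10⁶ × 15.93 = $190.94

190.9 dollars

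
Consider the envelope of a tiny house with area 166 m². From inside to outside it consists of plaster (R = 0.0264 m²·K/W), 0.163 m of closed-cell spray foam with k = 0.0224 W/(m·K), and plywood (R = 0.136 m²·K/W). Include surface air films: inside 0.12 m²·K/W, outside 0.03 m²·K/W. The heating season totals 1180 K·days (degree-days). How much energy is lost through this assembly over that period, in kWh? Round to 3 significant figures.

0.163/0.0224 = 7.277
R_total = 0.12 + 0.0264 + 7.277 + 0.136 + 0.03 = 7.589 m²·K/W
E = A × HDD × 24 / R / 1000 = 166 × 1180 × 24 / 7.589 / 1000 = 619.4 kWh

619 kWh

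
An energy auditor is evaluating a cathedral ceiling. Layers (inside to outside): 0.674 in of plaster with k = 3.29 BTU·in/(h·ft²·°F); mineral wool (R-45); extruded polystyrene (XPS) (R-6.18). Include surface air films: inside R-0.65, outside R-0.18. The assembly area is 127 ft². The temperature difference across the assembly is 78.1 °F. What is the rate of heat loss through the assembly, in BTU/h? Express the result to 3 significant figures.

0.674/3.29 = 0.2049
R_total = 0.65 + 0.2049 + 45 + 6.18 + 0.18 = 52.21 ft²·°F·h/BTU
Q = A·ΔT/R = 127 × 78.1 / 52.21 = 190 BTU/h

190 BTU/h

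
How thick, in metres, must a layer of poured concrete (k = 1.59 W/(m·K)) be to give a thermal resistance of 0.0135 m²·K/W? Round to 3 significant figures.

0.0215 m

L = R·k = 0.0135 × 1.59 = 0.02147 m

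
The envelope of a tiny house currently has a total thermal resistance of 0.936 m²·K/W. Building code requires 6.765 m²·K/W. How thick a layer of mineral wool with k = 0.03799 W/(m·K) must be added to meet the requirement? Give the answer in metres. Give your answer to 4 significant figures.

ΔR = 6.765 − 0.936 = 5.829 m²·K/W
L = ΔR × k = 5.829 × 0.03799 = 0.22144 m

0.2214 m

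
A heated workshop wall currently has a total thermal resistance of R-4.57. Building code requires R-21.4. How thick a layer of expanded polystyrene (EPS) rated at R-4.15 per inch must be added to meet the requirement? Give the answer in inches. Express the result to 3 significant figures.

ΔR = 21.4 − 4.57 = 16.83 ft²·°F·h/BTU
L = ΔR / (R/in) = 16.83/4.15 = 4.055 in

4.06 in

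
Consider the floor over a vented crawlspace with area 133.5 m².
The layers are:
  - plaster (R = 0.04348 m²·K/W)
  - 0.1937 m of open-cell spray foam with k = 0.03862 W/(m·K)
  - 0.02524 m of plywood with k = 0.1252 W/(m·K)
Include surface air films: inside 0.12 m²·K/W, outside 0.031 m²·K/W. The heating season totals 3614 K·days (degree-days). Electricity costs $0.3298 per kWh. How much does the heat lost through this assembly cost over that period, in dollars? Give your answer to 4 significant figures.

705.7 dollars

0.1937/0.03862 = 5.0155
0.02524/0.1252 = 0.2016
R_total = 0.12 + 0.04348 + 5.0155 + 0.2016 + 0.031 = 5.4116 m²·K/W
E = A × HDD × 24 / R / 1000 = 133.5 × 3614 × 24 / 5.4116 / 1000 = 2139.7 kWh
Cost = 2139.7 × 0.3298 = $705.67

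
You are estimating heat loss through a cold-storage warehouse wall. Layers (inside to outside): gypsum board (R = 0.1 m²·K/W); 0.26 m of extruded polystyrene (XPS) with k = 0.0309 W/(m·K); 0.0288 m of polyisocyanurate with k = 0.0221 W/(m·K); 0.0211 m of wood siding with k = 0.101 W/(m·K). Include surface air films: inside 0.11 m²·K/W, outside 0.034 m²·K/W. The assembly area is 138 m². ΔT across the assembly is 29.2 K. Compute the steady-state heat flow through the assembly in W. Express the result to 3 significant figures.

396 W

0.26/0.0309 = 8.414
0.0288/0.0221 = 1.303
0.0211/0.101 = 0.2089
R_total = 0.11 + 0.1 + 8.414 + 1.303 + 0.2089 + 0.034 = 10.17 m²·K/W
Q = A·ΔT/R = 138 × 29.2 / 10.17 = 396.2 W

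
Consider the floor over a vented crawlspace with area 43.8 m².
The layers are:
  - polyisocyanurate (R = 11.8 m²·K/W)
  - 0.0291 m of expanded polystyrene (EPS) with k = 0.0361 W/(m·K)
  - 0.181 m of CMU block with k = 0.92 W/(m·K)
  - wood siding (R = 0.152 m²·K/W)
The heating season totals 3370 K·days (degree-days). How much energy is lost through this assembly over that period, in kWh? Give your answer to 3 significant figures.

0.0291/0.0361 = 0.8061
0.181/0.92 = 0.1967
R_total = 11.8 + 0.8061 + 0.1967 + 0.152 = 12.95 m²·K/W
E = A × HDD × 24 / R / 1000 = 43.8 × 3370 × 24 / 12.95 / 1000 = 273.5 kWh

273 kWh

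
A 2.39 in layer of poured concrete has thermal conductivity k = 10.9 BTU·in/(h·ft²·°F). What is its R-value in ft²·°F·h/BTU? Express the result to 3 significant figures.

0.219 ft²·°F·h/BTU

R = L/k = 2.39/10.9 = 0.2193 ft²·°F·h/BTU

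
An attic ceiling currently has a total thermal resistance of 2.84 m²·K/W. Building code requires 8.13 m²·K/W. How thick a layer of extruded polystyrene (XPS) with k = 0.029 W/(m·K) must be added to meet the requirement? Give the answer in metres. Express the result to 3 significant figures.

ΔR = 8.13 − 2.84 = 5.29 m²·K/W
L = ΔR × k = 5.29 × 0.029 = 0.1534 m

0.153 m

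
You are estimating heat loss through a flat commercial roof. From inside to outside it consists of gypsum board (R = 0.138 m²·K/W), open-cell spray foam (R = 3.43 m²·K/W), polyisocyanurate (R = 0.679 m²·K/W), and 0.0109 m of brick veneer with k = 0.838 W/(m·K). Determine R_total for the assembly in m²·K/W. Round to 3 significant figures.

4.26 m²·K/W

0.0109/0.838 = 0.01301
R_total = 0.138 + 3.43 + 0.679 + 0.01301 = 4.26 m²·K/W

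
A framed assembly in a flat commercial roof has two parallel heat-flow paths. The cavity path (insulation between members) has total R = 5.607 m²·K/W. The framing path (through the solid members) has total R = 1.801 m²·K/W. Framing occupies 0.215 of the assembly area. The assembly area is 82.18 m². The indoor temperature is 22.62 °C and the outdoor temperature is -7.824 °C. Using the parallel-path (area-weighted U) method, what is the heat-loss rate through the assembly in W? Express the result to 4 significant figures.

648.9 W

U_eff = 0.785/5.607 + 0.215/1.801 = 0.14 + 0.11938 = 0.25938
R_eff = 1/U_eff = 3.8553 m²·K/W
Q = 82.18 × (22.62 − (-7.824)) / 3.8553 = 648.94 W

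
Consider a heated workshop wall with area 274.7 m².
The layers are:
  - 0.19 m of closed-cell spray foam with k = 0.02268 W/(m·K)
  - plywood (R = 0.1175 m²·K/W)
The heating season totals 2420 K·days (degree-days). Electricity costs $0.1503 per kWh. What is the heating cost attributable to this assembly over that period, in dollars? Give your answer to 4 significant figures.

282.3 dollars

0.19/0.02268 = 8.3774
R_total = 8.3774 + 0.1175 = 8.4949 m²·K/W
E = A × HDD × 24 / R / 1000 = 274.7 × 2420 × 24 / 8.4949 / 1000 = 1878.1 kWh
Cost = 1878.1 × 0.1503 = $282.28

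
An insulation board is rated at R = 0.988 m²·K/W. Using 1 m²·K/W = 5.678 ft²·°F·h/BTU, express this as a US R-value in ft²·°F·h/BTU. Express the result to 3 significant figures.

5.61 ft²·°F·h/BTU

R_US = 0.988 × 5.678 = 5.61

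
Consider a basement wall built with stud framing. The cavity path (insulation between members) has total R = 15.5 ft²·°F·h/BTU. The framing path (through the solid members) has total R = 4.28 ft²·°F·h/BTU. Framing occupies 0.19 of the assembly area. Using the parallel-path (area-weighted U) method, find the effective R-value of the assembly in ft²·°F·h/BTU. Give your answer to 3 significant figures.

10.3 ft²·°F·h/BTU

U_eff = 0.81/15.5 + 0.19/4.28 = 0.05226 + 0.04439 = 0.09665
R_eff = 1/U_eff = 10.35 ft²·°F·h/BTU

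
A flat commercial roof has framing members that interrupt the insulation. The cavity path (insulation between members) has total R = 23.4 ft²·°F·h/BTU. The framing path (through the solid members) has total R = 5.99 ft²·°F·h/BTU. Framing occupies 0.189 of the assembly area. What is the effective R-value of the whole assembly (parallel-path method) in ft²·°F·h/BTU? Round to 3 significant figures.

U_eff = 0.811/23.4 + 0.189/5.99 = 0.03466 + 0.03155 = 0.06621
R_eff = 1/U_eff = 15.1 ft²·°F·h/BTU

15.1 ft²·°F·h/BTU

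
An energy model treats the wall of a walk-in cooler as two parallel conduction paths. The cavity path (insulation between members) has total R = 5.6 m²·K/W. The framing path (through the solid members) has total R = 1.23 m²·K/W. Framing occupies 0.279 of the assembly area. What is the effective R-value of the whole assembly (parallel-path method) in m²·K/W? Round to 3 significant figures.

U_eff = 0.721/5.6 + 0.279/1.23 = 0.1288 + 0.2268 = 0.3556
R_eff = 1/U_eff = 2.812 m²·K/W

2.81 m²·K/W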